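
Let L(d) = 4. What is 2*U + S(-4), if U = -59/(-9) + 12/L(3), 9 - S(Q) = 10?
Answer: 163/9 ≈ 18.111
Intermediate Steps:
S(Q) = -1 (S(Q) = 9 - 1*10 = 9 - 10 = -1)
U = 86/9 (U = -59/(-9) + 12/4 = -59*(-⅑) + 12*(¼) = 59/9 + 3 = 86/9 ≈ 9.5556)
2*U + S(-4) = 2*(86/9) - 1 = 172/9 - 1 = 163/9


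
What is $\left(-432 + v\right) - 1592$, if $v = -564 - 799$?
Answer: $-3387$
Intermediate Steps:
$v = -1363$ ($v = -564 - 799 = -1363$)
$\left(-432 + v\right) - 1592 = \left(-432 - 1363\right) - 1592 = -1795 - 1592 = -3387$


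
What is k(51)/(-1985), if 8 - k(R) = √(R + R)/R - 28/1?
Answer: -36/1985 + √102/101235 ≈ -0.018036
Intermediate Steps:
k(R) = 36 - √2/√R (k(R) = 8 - (√(R + R)/R - 28/1) = 8 - (√(2*R)/R - 28*1) = 8 - ((√2*√R)/R - 28) = 8 - (√2/√R - 28) = 8 - (-28 + √2/√R) = 8 + (28 - √2/√R) = 36 - √2/√R)
k(51)/(-1985) = (36 - √2/√51)/(-1985) = (36 - √2*√51/51)*(-1/1985) = (36 - √102/51)*(-1/1985) = -36/1985 + √102/101235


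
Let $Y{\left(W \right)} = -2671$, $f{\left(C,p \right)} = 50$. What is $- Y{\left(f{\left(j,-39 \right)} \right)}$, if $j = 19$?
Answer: $2671$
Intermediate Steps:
$- Y{\left(f{\left(j,-39 \right)} \right)} = \left(-1\right) \left(-2671\right) = 2671$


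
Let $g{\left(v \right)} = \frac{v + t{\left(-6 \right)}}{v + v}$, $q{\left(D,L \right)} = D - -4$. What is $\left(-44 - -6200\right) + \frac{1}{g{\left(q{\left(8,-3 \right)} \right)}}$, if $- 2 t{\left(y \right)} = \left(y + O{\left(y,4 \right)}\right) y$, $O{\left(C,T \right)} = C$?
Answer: $6155$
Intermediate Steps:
$q{\left(D,L \right)} = 4 + D$ ($q{\left(D,L \right)} = D + 4 = 4 + D$)
$t{\left(y \right)} = - y^{2}$ ($t{\left(y \right)} = - \frac{\left(y + y\right) y}{2} = - \frac{2 y y}{2} = - \frac{2 y^{2}}{2} = - y^{2}$)
$g{\left(v \right)} = \frac{-36 + v}{2 v}$ ($g{\left(v \right)} = \frac{v - \left(-6\right)^{2}}{v + v} = \frac{v - 36}{2 v} = \left(v - 36\right) \frac{1}{2 v} = \left(-36 + v\right) \frac{1}{2 v} = \frac{-36 + v}{2 v}$)
$\left(-44 - -6200\right) + \frac{1}{g{\left(q{\left(8,-3 \right)} \right)}} = \left(-44 - -6200\right) + \frac{1}{\frac{1}{2} \frac{1}{4 + 8} \left(-36 + \left(4 + 8\right)\right)} = \left(-44 + 6200\right) + \frac{1}{\frac{1}{2} \cdot \frac{1}{12} \left(-36 + 12\right)} = 6156 + \frac{1}{\frac{1}{2} \cdot \frac{1}{12} \left(-24\right)} = 6156 + \frac{1}{-1} = 6156 - 1 = 6155$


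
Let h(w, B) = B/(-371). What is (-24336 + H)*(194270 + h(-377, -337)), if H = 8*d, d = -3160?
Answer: -510864105616/53 ≈ -9.6389e+9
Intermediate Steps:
H = -25280 (H = 8*(-3160) = -25280)
h(w, B) = -B/371 (h(w, B) = B*(-1/371) = -B/371)
(-24336 + H)*(194270 + h(-377, -337)) = (-24336 - 25280)*(194270 - 1/371*(-337)) = -49616*(194270 + 337/371) = -49616*72074507/371 = -510864105616/53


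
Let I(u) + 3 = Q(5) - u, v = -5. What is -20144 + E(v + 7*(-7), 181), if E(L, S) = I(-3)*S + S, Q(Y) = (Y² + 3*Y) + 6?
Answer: -11637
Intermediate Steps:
Q(Y) = 6 + Y² + 3*Y
I(u) = 43 - u (I(u) = -3 + ((6 + 5² + 3*5) - u) = -3 + ((6 + 25 + 15) - u) = -3 + (46 - u) = 43 - u)
E(L, S) = 47*S (E(L, S) = (43 - 1*(-3))*S + S = (43 + 3)*S + S = 46*S + S = 47*S)
-20144 + E(v + 7*(-7), 181) = -20144 + 47*181 = -20144 + 8507 = -11637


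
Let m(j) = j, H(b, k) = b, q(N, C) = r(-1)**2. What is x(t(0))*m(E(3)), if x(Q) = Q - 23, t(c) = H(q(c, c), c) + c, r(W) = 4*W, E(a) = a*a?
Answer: -63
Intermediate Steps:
E(a) = a**2
q(N, C) = 16 (q(N, C) = (4*(-1))**2 = (-4)**2 = 16)
t(c) = 16 + c
x(Q) = -23 + Q
x(t(0))*m(E(3)) = (-23 + (16 + 0))*3**2 = (-23 + 16)*9 = -7*9 = -63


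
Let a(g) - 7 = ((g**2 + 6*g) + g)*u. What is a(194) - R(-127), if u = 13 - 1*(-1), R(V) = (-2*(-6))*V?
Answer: 547447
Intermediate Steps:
R(V) = 12*V
u = 14 (u = 13 + 1 = 14)
a(g) = 7 + 14*g**2 + 98*g (a(g) = 7 + ((g**2 + 6*g) + g)*14 = 7 + (g**2 + 7*g)*14 = 7 + (14*g**2 + 98*g) = 7 + 14*g**2 + 98*g)
a(194) - R(-127) = (7 + 14*194**2 + 98*194) - 12*(-127) = (7 + 14*37636 + 19012) - 1*(-1524) = (7 + 526904 + 19012) + 1524 = 545923 + 1524 = 547447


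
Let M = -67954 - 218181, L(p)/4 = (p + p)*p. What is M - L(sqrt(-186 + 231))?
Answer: -286495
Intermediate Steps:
L(p) = 8*p**2 (L(p) = 4*((p + p)*p) = 4*((2*p)*p) = 4*(2*p**2) = 8*p**2)
M = -286135
M - L(sqrt(-186 + 231)) = -286135 - 8*(sqrt(-186 + 231))**2 = -286135 - 8*(sqrt(45))**2 = -286135 - 8*(3*sqrt(5))**2 = -286135 - 8*45 = -286135 - 1*360 = -286135 - 360 = -286495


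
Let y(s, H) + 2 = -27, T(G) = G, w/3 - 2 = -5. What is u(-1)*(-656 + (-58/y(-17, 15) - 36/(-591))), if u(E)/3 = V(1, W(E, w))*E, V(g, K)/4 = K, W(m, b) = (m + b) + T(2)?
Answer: -12367296/197 ≈ -62778.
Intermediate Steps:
w = -9 (w = 6 + 3*(-5) = 6 - 15 = -9)
y(s, H) = -29 (y(s, H) = -2 - 27 = -29)
W(m, b) = 2 + b + m (W(m, b) = (m + b) + 2 = (b + m) + 2 = 2 + b + m)
V(g, K) = 4*K
u(E) = 3*E*(-28 + 4*E) (u(E) = 3*((4*(2 - 9 + E))*E) = 3*((4*(-7 + E))*E) = 3*((-28 + 4*E)*E) = 3*(E*(-28 + 4*E)) = 3*E*(-28 + 4*E))
u(-1)*(-656 + (-58/y(-17, 15) - 36/(-591))) = (12*(-1)*(-7 - 1))*(-656 + (-58/(-29) - 36/(-591))) = (12*(-1)*(-8))*(-656 + (-58*(-1/29) - 36*(-1/591))) = 96*(-656 + (2 + 12/197)) = 96*(-656 + 406/197) = 96*(-128826/197) = -12367296/197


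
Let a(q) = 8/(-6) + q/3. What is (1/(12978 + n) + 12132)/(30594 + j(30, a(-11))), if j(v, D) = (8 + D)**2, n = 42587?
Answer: 674114581/1700455695 ≈ 0.39643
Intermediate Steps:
a(q) = -4/3 + q/3 (a(q) = 8*(-1/6) + q*(1/3) = -4/3 + q/3)
(1/(12978 + n) + 12132)/(30594 + j(30, a(-11))) = (1/(12978 + 42587) + 12132)/(30594 + (8 + (-4/3 + (1/3)*(-11)))**2) = (1/55565 + 12132)/(30594 + (8 + (-4/3 - 11/3))**2) = (1/55565 + 12132)/(30594 + (8 - 5)**2) = 674114581/(55565*(30594 + 3**2)) = 674114581/(55565*(30594 + 9)) = (674114581/55565)/30603 = (674114581/55565)*(1/30603) = 674114581/1700455695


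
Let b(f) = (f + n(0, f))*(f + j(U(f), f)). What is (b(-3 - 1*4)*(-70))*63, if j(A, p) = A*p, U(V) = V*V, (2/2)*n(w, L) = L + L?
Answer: -32413500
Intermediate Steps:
n(w, L) = 2*L (n(w, L) = L + L = 2*L)
U(V) = V²
b(f) = 3*f*(f + f³) (b(f) = (f + 2*f)*(f + f²*f) = (3*f)*(f + f³) = 3*f*(f + f³))
(b(-3 - 1*4)*(-70))*63 = ((3*(-3 - 1*4)²*(1 + (-3 - 1*4)²))*(-70))*63 = ((3*(-3 - 4)²*(1 + (-3 - 4)²))*(-70))*63 = ((3*(-7)²*(1 + (-7)²))*(-70))*63 = ((3*49*(1 + 49))*(-70))*63 = ((3*49*50)*(-70))*63 = (7350*(-70))*63 = -514500*63 = -32413500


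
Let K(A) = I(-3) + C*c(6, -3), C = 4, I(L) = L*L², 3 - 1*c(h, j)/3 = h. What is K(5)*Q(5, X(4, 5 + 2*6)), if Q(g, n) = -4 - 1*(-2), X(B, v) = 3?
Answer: 126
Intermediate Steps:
c(h, j) = 9 - 3*h
I(L) = L³
K(A) = -63 (K(A) = (-3)³ + 4*(9 - 3*6) = -27 + 4*(9 - 18) = -27 + 4*(-9) = -27 - 36 = -63)
Q(g, n) = -2 (Q(g, n) = -4 + 2 = -2)
K(5)*Q(5, X(4, 5 + 2*6)) = -63*(-2) = 126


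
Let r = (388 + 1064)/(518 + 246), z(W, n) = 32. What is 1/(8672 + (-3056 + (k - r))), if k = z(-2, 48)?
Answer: 191/1078405 ≈ 0.00017711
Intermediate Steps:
k = 32
r = 363/191 (r = 1452/764 = 1452*(1/764) = 363/191 ≈ 1.9005)
1/(8672 + (-3056 + (k - r))) = 1/(8672 + (-3056 + (32 - 1*363/191))) = 1/(8672 + (-3056 + (32 - 363/191))) = 1/(8672 + (-3056 + 5749/191)) = 1/(8672 - 577947/191) = 1/(1078405/191) = 191/1078405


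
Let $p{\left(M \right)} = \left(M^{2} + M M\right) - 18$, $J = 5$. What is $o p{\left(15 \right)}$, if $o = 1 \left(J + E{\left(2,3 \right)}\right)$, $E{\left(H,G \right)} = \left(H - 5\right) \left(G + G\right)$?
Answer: $-5616$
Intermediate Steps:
$E{\left(H,G \right)} = 2 G \left(-5 + H\right)$ ($E{\left(H,G \right)} = \left(-5 + H\right) 2 G = 2 G \left(-5 + H\right)$)
$p{\left(M \right)} = -18 + 2 M^{2}$ ($p{\left(M \right)} = \left(M^{2} + M^{2}\right) - 18 = 2 M^{2} - 18 = -18 + 2 M^{2}$)
$o = -13$ ($o = 1 \left(5 + 2 \cdot 3 \left(-5 + 2\right)\right) = 1 \left(5 + 2 \cdot 3 \left(-3\right)\right) = 1 \left(5 - 18\right) = 1 \left(-13\right) = -13$)
$o p{\left(15 \right)} = - 13 \left(-18 + 2 \cdot 15^{2}\right) = - 13 \left(-18 + 2 \cdot 225\right) = - 13 \left(-18 + 450\right) = \left(-13\right) 432 = -5616$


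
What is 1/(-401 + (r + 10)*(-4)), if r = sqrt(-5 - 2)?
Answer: I/(-441*I + 4*sqrt(7)) ≈ -0.0022663 + 5.4385e-5*I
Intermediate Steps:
r = I*sqrt(7) (r = sqrt(-7) = I*sqrt(7) ≈ 2.6458*I)
1/(-401 + (r + 10)*(-4)) = 1/(-401 + (I*sqrt(7) + 10)*(-4)) = 1/(-401 + (10 + I*sqrt(7))*(-4)) = 1/(-401 + (-40 - 4*I*sqrt(7))) = 1/(-441 - 4*I*sqrt(7))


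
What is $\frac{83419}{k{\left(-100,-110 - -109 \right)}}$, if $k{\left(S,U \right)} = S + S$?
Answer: $- \frac{83419}{200} \approx -417.09$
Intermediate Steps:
$k{\left(S,U \right)} = 2 S$
$\frac{83419}{k{\left(-100,-110 - -109 \right)}} = \frac{83419}{2 \left(-100\right)} = \frac{83419}{-200} = 83419 \left(- \frac{1}{200}\right) = - \frac{83419}{200}$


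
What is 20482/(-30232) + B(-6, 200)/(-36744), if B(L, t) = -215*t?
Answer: 34211587/69427788 ≈ 0.49276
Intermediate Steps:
20482/(-30232) + B(-6, 200)/(-36744) = 20482/(-30232) - 215*200/(-36744) = 20482*(-1/30232) - 43000*(-1/36744) = -10241/15116 + 5375/4593 = 34211587/69427788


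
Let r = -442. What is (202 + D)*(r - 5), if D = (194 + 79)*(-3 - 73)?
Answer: 9184062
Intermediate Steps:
D = -20748 (D = 273*(-76) = -20748)
(202 + D)*(r - 5) = (202 - 20748)*(-442 - 5) = -20546*(-447) = 9184062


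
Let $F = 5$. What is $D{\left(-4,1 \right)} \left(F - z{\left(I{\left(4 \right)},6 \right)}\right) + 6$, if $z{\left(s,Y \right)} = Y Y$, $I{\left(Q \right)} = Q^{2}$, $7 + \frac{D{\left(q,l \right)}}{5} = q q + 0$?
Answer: $-1389$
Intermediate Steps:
$D{\left(q,l \right)} = -35 + 5 q^{2}$ ($D{\left(q,l \right)} = -35 + 5 \left(q q + 0\right) = -35 + 5 \left(q^{2} + 0\right) = -35 + 5 q^{2}$)
$z{\left(s,Y \right)} = Y^{2}$
$D{\left(-4,1 \right)} \left(F - z{\left(I{\left(4 \right)},6 \right)}\right) + 6 = \left(-35 + 5 \left(-4\right)^{2}\right) \left(5 - 6^{2}\right) + 6 = \left(-35 + 5 \cdot 16\right) \left(5 - 36\right) + 6 = \left(-35 + 80\right) \left(5 - 36\right) + 6 = 45 \left(-31\right) + 6 = -1395 + 6 = -1389$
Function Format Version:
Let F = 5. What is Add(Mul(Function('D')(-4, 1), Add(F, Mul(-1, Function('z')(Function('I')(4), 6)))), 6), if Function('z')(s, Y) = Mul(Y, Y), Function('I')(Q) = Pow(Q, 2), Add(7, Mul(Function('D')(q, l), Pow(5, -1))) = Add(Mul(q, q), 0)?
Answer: -1389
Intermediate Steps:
Function('D')(q, l) = Add(-35, Mul(5, Pow(q, 2))) (Function('D')(q, l) = Add(-35, Mul(5, Add(Mul(q, q), 0))) = Add(-35, Mul(5, Add(Pow(q, 2), 0))) = Add(-35, Mul(5, Pow(q, 2))))
Function('z')(s, Y) = Pow(Y, 2)
Add(Mul(Function('D')(-4, 1), Add(F, Mul(-1, Function('z')(Function('I')(4), 6)))), 6) = Add(Mul(Add(-35, Mul(5, Pow(-4, 2))), Add(5, Mul(-1, Pow(6, 2)))), 6) = Add(Mul(Add(-35, Mul(5, 16)), Add(5, Mul(-1, 36))), 6) = Add(Mul(Add(-35, 80), Add(5, -36)), 6) = Add(Mul(45, -31), 6) = Add(-1395, 6) = -1389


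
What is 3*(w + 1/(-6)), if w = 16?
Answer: 95/2 ≈ 47.500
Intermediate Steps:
3*(w + 1/(-6)) = 3*(16 + 1/(-6)) = 3*(16 - ⅙) = 3*(95/6) = 95/2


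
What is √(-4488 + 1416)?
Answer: 32*I*√3 ≈ 55.426*I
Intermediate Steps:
√(-4488 + 1416) = √(-3072) = 32*I*√3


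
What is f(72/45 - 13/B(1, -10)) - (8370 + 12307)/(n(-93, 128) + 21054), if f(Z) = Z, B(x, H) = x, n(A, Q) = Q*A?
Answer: -124987/9150 ≈ -13.660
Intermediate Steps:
n(A, Q) = A*Q
f(72/45 - 13/B(1, -10)) - (8370 + 12307)/(n(-93, 128) + 21054) = (72/45 - 13/1) - (8370 + 12307)/(-93*128 + 21054) = (72*(1/45) - 13*1) - 20677/(-11904 + 21054) = (8/5 - 13) - 20677/9150 = -57/5 - 20677/9150 = -124987/9150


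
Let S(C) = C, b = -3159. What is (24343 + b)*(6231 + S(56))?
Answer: 133183808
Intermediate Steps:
(24343 + b)*(6231 + S(56)) = (24343 - 3159)*(6231 + 56) = 21184*6287 = 133183808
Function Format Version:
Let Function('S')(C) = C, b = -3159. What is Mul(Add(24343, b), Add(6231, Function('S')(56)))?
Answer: 133183808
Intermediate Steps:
Mul(Add(24343, b), Add(6231, Function('S')(56))) = Mul(Add(24343, -3159), Add(6231, 56)) = Mul(21184, 6287) = 133183808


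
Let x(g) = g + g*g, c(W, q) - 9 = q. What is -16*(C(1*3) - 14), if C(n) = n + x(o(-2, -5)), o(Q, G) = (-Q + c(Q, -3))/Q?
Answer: -16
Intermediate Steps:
c(W, q) = 9 + q
o(Q, G) = (6 - Q)/Q (o(Q, G) = (-Q + (9 - 3))/Q = (-Q + 6)/Q = (6 - Q)/Q)
x(g) = g + g**2
C(n) = 12 + n (C(n) = n + ((6 - 1*(-2))/(-2))*(1 + (6 - 1*(-2))/(-2)) = n + (-(6 + 2)/2)*(1 - (6 + 2)/2) = n + (-1/2*8)*(1 - 1/2*8) = n - 4*(1 - 4) = n - 4*(-3) = n + 12 = 12 + n)
-16*(C(1*3) - 14) = -16*((12 + 1*3) - 14) = -16*((12 + 3) - 14) = -16*(15 - 14) = -16*1 = -16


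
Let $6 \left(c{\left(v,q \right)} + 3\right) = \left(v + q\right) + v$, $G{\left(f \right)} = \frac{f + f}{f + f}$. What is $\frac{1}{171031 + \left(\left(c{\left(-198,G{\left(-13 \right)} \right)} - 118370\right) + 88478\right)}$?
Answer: $\frac{6}{846421} \approx 7.0887 \cdot 10^{-6}$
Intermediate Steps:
$G{\left(f \right)} = 1$ ($G{\left(f \right)} = \frac{2 f}{2 f} = 2 f \frac{1}{2 f} = 1$)
$c{\left(v,q \right)} = -3 + \frac{v}{3} + \frac{q}{6}$ ($c{\left(v,q \right)} = -3 + \frac{\left(v + q\right) + v}{6} = -3 + \frac{\left(q + v\right) + v}{6} = -3 + \frac{q + 2 v}{6} = -3 + \left(\frac{v}{3} + \frac{q}{6}\right) = -3 + \frac{v}{3} + \frac{q}{6}$)
$\frac{1}{171031 + \left(\left(c{\left(-198,G{\left(-13 \right)} \right)} - 118370\right) + 88478\right)} = \frac{1}{171031 + \left(\left(\left(-3 + \frac{1}{3} \left(-198\right) + \frac{1}{6} \cdot 1\right) - 118370\right) + 88478\right)} = \frac{1}{171031 + \left(\left(\left(-3 - 66 + \frac{1}{6}\right) - 118370\right) + 88478\right)} = \frac{1}{171031 + \left(\left(- \frac{413}{6} - 118370\right) + 88478\right)} = \frac{1}{171031 + \left(- \frac{710633}{6} + 88478\right)} = \frac{1}{171031 - \frac{179765}{6}} = \frac{1}{\frac{846421}{6}} = \frac{6}{846421}$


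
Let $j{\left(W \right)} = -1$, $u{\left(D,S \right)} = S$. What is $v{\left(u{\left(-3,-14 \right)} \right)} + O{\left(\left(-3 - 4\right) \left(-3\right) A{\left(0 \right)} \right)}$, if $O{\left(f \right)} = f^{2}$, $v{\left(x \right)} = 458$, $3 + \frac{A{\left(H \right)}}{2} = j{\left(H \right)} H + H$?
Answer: $16334$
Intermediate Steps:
$A{\left(H \right)} = -6$ ($A{\left(H \right)} = -6 + 2 \left(- H + H\right) = -6 + 2 \cdot 0 = -6 + 0 = -6$)
$v{\left(u{\left(-3,-14 \right)} \right)} + O{\left(\left(-3 - 4\right) \left(-3\right) A{\left(0 \right)} \right)} = 458 + \left(\left(-3 - 4\right) \left(-3\right) \left(-6\right)\right)^{2} = 458 + \left(\left(-7\right) \left(-3\right) \left(-6\right)\right)^{2} = 458 + \left(21 \left(-6\right)\right)^{2} = 458 + \left(-126\right)^{2} = 458 + 15876 = 16334$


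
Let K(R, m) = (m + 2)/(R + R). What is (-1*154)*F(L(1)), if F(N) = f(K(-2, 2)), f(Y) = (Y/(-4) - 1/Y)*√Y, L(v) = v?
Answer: -385*I/2 ≈ -192.5*I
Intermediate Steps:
K(R, m) = (2 + m)/(2*R) (K(R, m) = (2 + m)/((2*R)) = (2 + m)*(1/(2*R)) = (2 + m)/(2*R))
f(Y) = √Y*(-1/Y - Y/4) (f(Y) = (Y*(-¼) - 1/Y)*√Y = (-Y/4 - 1/Y)*√Y = (-1/Y - Y/4)*√Y = √Y*(-1/Y - Y/4))
F(N) = 5*I/4 (F(N) = (-4 - ((½)*(2 + 2)/(-2))²)/(4*√((½)*(2 + 2)/(-2))) = (-4 - ((½)*(-½)*4)²)/(4*√((½)*(-½)*4)) = (-4 - 1*(-1)²)/(4*√(-1)) = (-I)*(-4 - 1*1)/4 = (-I)*(-4 - 1)/4 = (¼)*(-I)*(-5) = 5*I/4)
(-1*154)*F(L(1)) = (-1*154)*(5*I/4) = -385*I/2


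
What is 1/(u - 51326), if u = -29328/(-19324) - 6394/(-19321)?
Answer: -671509/34464629560 ≈ -1.9484e-5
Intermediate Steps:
u = 1241374/671509 (u = -29328*(-1/19324) - 6394*(-1/19321) = 7332/4831 + 46/139 = 1241374/671509 ≈ 1.8486)
1/(u - 51326) = 1/(1241374/671509 - 51326) = 1/(-34464629560/671509) = -671509/34464629560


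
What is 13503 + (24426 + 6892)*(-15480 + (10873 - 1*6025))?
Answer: -332959473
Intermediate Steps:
13503 + (24426 + 6892)*(-15480 + (10873 - 1*6025)) = 13503 + 31318*(-15480 + (10873 - 6025)) = 13503 + 31318*(-15480 + 4848) = 13503 + 31318*(-10632) = 13503 - 332972976 = -332959473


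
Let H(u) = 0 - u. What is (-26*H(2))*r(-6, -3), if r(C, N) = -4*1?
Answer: -208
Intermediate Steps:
r(C, N) = -4
H(u) = -u
(-26*H(2))*r(-6, -3) = -(-26)*2*(-4) = -26*(-2)*(-4) = 52*(-4) = -208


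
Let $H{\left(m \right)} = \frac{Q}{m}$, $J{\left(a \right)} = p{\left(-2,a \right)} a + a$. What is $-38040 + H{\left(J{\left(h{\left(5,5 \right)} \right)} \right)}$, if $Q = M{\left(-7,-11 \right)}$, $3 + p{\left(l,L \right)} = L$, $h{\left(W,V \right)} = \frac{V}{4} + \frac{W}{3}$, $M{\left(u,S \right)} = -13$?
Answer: $- \frac{14647272}{385} \approx -38045.0$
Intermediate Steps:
$h{\left(W,V \right)} = \frac{W}{3} + \frac{V}{4}$ ($h{\left(W,V \right)} = V \frac{1}{4} + W \frac{1}{3} = \frac{V}{4} + \frac{W}{3} = \frac{W}{3} + \frac{V}{4}$)
$p{\left(l,L \right)} = -3 + L$
$Q = -13$
$J{\left(a \right)} = a + a \left(-3 + a\right)$ ($J{\left(a \right)} = \left(-3 + a\right) a + a = a \left(-3 + a\right) + a = a + a \left(-3 + a\right)$)
$H{\left(m \right)} = - \frac{13}{m}$
$-38040 + H{\left(J{\left(h{\left(5,5 \right)} \right)} \right)} = -38040 - \frac{13}{\left(\frac{1}{3} \cdot 5 + \frac{1}{4} \cdot 5\right) \left(-2 + \left(\frac{1}{3} \cdot 5 + \frac{1}{4} \cdot 5\right)\right)} = -38040 - \frac{13}{\left(\frac{5}{3} + \frac{5}{4}\right) \left(-2 + \left(\frac{5}{3} + \frac{5}{4}\right)\right)} = -38040 - \frac{13}{\frac{35}{12} \left(-2 + \frac{35}{12}\right)} = -38040 - \frac{13}{\frac{35}{12} \cdot \frac{11}{12}} = -38040 - \frac{13}{\frac{385}{144}} = -38040 - \frac{1872}{385} = - \frac{14647272}{385}$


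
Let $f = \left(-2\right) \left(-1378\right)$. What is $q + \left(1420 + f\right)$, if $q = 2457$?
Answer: $6633$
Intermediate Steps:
$f = 2756$
$q + \left(1420 + f\right) = 2457 + \left(1420 + 2756\right) = 2457 + 4176 = 6633$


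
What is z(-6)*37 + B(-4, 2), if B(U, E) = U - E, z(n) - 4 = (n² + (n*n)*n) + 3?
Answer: -6407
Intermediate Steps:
z(n) = 7 + n² + n³ (z(n) = 4 + ((n² + (n*n)*n) + 3) = 4 + ((n² + n²*n) + 3) = 4 + ((n² + n³) + 3) = 4 + (3 + n² + n³) = 7 + n² + n³)
z(-6)*37 + B(-4, 2) = (7 + (-6)² + (-6)³)*37 + (-4 - 1*2) = (7 + 36 - 216)*37 + (-4 - 2) = -173*37 - 6 = -6401 - 6 = -6407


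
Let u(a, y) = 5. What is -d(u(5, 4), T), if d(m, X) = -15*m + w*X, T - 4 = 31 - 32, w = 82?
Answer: -171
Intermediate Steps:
T = 3 (T = 4 + (31 - 32) = 4 - 1 = 3)
d(m, X) = -15*m + 82*X
-d(u(5, 4), T) = -(-15*5 + 82*3) = -(-75 + 246) = -1*171 = -171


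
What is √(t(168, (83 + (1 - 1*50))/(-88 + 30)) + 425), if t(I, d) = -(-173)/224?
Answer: 3*√148358/56 ≈ 20.634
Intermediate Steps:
t(I, d) = 173/224 (t(I, d) = -(-173)/224 = -1*(-173/224) = 173/224)
√(t(168, (83 + (1 - 1*50))/(-88 + 30)) + 425) = √(173/224 + 425) = √(95373/224) = 3*√148358/56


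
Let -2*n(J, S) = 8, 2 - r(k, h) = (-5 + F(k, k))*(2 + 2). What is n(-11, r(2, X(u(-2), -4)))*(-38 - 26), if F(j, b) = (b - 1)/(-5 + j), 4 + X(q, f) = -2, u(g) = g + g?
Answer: 256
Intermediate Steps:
u(g) = 2*g
X(q, f) = -6 (X(q, f) = -4 - 2 = -6)
F(j, b) = (-1 + b)/(-5 + j)
r(k, h) = 22 - 4*(-1 + k)/(-5 + k) (r(k, h) = 2 - (-5 + (-1 + k)/(-5 + k))*(2 + 2) = 2 - (-5 + (-1 + k)/(-5 + k))*4 = 2 - (-20 + 4*(-1 + k)/(-5 + k)) = 2 + (20 - 4*(-1 + k)/(-5 + k)) = 22 - 4*(-1 + k)/(-5 + k))
n(J, S) = -4 (n(J, S) = -1/2*8 = -4)
n(-11, r(2, X(u(-2), -4)))*(-38 - 26) = -4*(-38 - 26) = -4*(-64) = 256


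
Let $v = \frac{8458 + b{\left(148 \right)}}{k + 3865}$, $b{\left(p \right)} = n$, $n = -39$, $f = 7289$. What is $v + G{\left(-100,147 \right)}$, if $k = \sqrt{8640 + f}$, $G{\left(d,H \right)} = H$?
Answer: $\frac{2226116947}{14922296} - \frac{8419 \sqrt{15929}}{14922296} \approx 149.11$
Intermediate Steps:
$b{\left(p \right)} = -39$
$k = \sqrt{15929}$ ($k = \sqrt{8640 + 7289} = \sqrt{15929} \approx 126.21$)
$v = \frac{8419}{3865 + \sqrt{15929}}$ ($v = \frac{8458 - 39}{\sqrt{15929} + 3865} = \frac{8419}{3865 + \sqrt{15929}} \approx 2.1094$)
$v + G{\left(-100,147 \right)} = \left(\frac{32539435}{14922296} - \frac{8419 \sqrt{15929}}{14922296}\right) + 147 = \frac{2226116947}{14922296} - \frac{8419 \sqrt{15929}}{14922296}$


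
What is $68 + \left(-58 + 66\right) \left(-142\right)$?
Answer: $-1068$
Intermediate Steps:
$68 + \left(-58 + 66\right) \left(-142\right) = 68 + 8 \left(-142\right) = 68 - 1136 = -1068$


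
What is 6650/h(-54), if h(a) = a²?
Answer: 3325/1458 ≈ 2.2805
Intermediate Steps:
6650/h(-54) = 6650/((-54)²) = 6650/2916 = 6650*(1/2916) = 3325/1458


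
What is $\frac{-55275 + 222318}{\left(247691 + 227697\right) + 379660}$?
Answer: $\frac{55681}{285016} \approx 0.19536$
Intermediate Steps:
$\frac{-55275 + 222318}{\left(247691 + 227697\right) + 379660} = \frac{167043}{475388 + 379660} = \frac{167043}{855048} = 167043 \cdot \frac{1}{855048} = \frac{55681}{285016}$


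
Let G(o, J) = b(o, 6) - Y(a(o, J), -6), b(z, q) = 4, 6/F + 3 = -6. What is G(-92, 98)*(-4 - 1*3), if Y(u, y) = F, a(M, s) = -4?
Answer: -98/3 ≈ -32.667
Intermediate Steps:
F = -⅔ (F = 6/(-3 - 6) = 6/(-9) = 6*(-⅑) = -⅔ ≈ -0.66667)
Y(u, y) = -⅔
G(o, J) = 14/3 (G(o, J) = 4 - 1*(-⅔) = 4 + ⅔ = 14/3)
G(-92, 98)*(-4 - 1*3) = 14*(-4 - 1*3)/3 = 14*(-4 - 3)/3 = (14/3)*(-7) = -98/3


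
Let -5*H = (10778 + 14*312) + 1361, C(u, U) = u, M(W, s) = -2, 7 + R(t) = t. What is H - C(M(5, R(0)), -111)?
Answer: -16497/5 ≈ -3299.4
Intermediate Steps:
R(t) = -7 + t
H = -16507/5 (H = -((10778 + 14*312) + 1361)/5 = -((10778 + 4368) + 1361)/5 = -(15146 + 1361)/5 = -⅕*16507 = -16507/5 ≈ -3301.4)
H - C(M(5, R(0)), -111) = -16507/5 - 1*(-2) = -16507/5 + 2 = -16497/5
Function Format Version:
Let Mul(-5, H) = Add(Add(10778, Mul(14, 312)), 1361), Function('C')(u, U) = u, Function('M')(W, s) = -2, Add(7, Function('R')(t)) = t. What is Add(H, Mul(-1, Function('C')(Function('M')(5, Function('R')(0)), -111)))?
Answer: Rational(-16497, 5) ≈ -3299.4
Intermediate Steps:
Function('R')(t) = Add(-7, t)
H = Rational(-16507, 5) (H = Mul(Rational(-1, 5), Add(Add(10778, Mul(14, 312)), 1361)) = Mul(Rational(-1, 5), Add(Add(10778, 4368), 1361)) = Mul(Rational(-1, 5), Add(15146, 1361)) = Mul(Rational(-1, 5), 16507) = Rational(-16507, 5) ≈ -3301.4)
Add(H, Mul(-1, Function('C')(Function('M')(5, Function('R')(0)), -111))) = Add(Rational(-16507, 5), Mul(-1, -2)) = Add(Rational(-16507, 5), 2) = Rational(-16497, 5)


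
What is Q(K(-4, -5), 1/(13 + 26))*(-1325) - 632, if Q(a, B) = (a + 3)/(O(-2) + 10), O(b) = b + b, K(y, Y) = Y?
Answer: -571/3 ≈ -190.33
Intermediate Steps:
O(b) = 2*b
Q(a, B) = 1/2 + a/6 (Q(a, B) = (a + 3)/(2*(-2) + 10) = (3 + a)/(-4 + 10) = (3 + a)/6 = (3 + a)*(1/6) = 1/2 + a/6)
Q(K(-4, -5), 1/(13 + 26))*(-1325) - 632 = (1/2 + (1/6)*(-5))*(-1325) - 632 = (1/2 - 5/6)*(-1325) - 632 = -1/3*(-1325) - 632 = 1325/3 - 632 = -571/3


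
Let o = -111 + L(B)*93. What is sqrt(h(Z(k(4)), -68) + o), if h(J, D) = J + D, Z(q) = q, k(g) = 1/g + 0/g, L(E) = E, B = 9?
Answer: sqrt(2633)/2 ≈ 25.656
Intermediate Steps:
k(g) = 1/g (k(g) = 1/g + 0 = 1/g)
h(J, D) = D + J
o = 726 (o = -111 + 9*93 = -111 + 837 = 726)
sqrt(h(Z(k(4)), -68) + o) = sqrt((-68 + 1/4) + 726) = sqrt(-271/4 + 726) = sqrt(2633/4) = sqrt(2633)/2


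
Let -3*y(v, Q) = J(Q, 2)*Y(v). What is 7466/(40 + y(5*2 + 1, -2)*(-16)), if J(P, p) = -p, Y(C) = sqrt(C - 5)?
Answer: 55995/172 + 3733*sqrt(6)/43 ≈ 538.20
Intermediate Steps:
Y(C) = sqrt(-5 + C)
y(v, Q) = 2*sqrt(-5 + v)/3 (y(v, Q) = -(-1*2)*sqrt(-5 + v)/3 = -(-2)*sqrt(-5 + v)/3 = 2*sqrt(-5 + v)/3)
7466/(40 + y(5*2 + 1, -2)*(-16)) = 7466/(40 + (2*sqrt(-5 + (5*2 + 1))/3)*(-16)) = 7466/(40 + (2*sqrt(-5 + (10 + 1))/3)*(-16)) = 7466/(40 + (2*sqrt(-5 + 11)/3)*(-16)) = 7466/(40 + (2*sqrt(6)/3)*(-16)) = 7466/(40 - 32*sqrt(6)/3)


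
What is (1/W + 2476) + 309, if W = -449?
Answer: 1250464/449 ≈ 2785.0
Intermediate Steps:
(1/W + 2476) + 309 = (1/(-449) + 2476) + 309 = (-1/449 + 2476) + 309 = 1111723/449 + 309 = 1250464/449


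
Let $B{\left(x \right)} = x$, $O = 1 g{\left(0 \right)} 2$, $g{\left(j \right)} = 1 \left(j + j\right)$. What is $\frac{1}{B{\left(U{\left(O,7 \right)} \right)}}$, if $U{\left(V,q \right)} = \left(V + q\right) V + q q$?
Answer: $\frac{1}{49} \approx 0.020408$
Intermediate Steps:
$g{\left(j \right)} = 2 j$ ($g{\left(j \right)} = 1 \cdot 2 j = 2 j$)
$O = 0$ ($O = 1 \cdot 2 \cdot 0 \cdot 2 = 1 \cdot 0 \cdot 2 = 0 \cdot 2 = 0$)
$U{\left(V,q \right)} = q^{2} + V \left(V + q\right)$ ($U{\left(V,q \right)} = V \left(V + q\right) + q^{2} = q^{2} + V \left(V + q\right)$)
$\frac{1}{B{\left(U{\left(O,7 \right)} \right)}} = \frac{1}{0^{2} + 7^{2} + 0 \cdot 7} = \frac{1}{0 + 49 + 0} = \frac{1}{49}$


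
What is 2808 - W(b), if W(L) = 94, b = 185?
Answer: 2714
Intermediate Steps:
2808 - W(b) = 2808 - 1*94 = 2808 - 94 = 2714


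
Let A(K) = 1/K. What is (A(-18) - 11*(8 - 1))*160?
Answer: -110960/9 ≈ -12329.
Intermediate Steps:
(A(-18) - 11*(8 - 1))*160 = (1/(-18) - 11*(8 - 1))*160 = (-1/18 - 11*7)*160 = (-1/18 - 77)*160 = -1387/18*160 = -110960/9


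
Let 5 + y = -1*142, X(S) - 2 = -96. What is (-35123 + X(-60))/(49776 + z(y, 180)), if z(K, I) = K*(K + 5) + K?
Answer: -11739/23501 ≈ -0.49951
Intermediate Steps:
X(S) = -94 (X(S) = 2 - 96 = -94)
y = -147 (y = -5 - 1*142 = -5 - 142 = -147)
z(K, I) = K + K*(5 + K) (z(K, I) = K*(5 + K) + K = K + K*(5 + K))
(-35123 + X(-60))/(49776 + z(y, 180)) = (-35123 - 94)/(49776 - 147*(6 - 147)) = -35217/(49776 - 147*(-141)) = -35217/(49776 + 20727) = -35217/70503 = -35217*1/70503 = -11739/23501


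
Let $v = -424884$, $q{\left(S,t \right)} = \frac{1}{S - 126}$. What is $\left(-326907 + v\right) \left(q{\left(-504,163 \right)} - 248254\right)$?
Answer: $\frac{39193376062537}{210} \approx 1.8663 \cdot 10^{11}$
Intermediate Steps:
$q{\left(S,t \right)} = \frac{1}{-126 + S}$
$\left(-326907 + v\right) \left(q{\left(-504,163 \right)} - 248254\right) = \left(-326907 - 424884\right) \left(\frac{1}{-126 - 504} - 248254\right) = - 751791 \left(\frac{1}{-630} - 248254\right) = - 751791 \left(- \frac{1}{630} - 248254\right) = \left(-751791\right) \left(- \frac{156400021}{630}\right) = \frac{39193376062537}{210}$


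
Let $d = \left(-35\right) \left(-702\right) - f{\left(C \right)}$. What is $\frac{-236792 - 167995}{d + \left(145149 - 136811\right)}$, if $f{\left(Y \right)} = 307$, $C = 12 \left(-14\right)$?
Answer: $- \frac{134929}{10867} \approx -12.416$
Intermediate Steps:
$C = -168$
$d = 24263$ ($d = \left(-35\right) \left(-702\right) - 307 = 24570 - 307 = 24263$)
$\frac{-236792 - 167995}{d + \left(145149 - 136811\right)} = \frac{-236792 - 167995}{24263 + \left(145149 - 136811\right)} = - \frac{404787}{24263 + 8338} = - \frac{404787}{32601} = \left(-404787\right) \frac{1}{32601} = - \frac{134929}{10867}$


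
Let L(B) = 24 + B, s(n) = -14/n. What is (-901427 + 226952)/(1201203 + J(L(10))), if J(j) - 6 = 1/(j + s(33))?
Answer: -2930660/5219371 ≈ -0.56150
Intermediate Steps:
J(j) = 6 + 1/(-14/33 + j) (J(j) = 6 + 1/(j - 14/33) = 6 + 1/(-14/33 + j))
(-901427 + 226952)/(1201203 + J(L(10))) = (-901427 + 226952)/(1201203 + 3*(-17 + 66*(24 + 10))/(-14 + 33*(24 + 10))) = -674475/(1201203 + 3*(-17 + 66*34)/(-14 + 33*34)) = -674475/(1201203 + 3*(-17 + 2244)/(-14 + 1122)) = -674475/(1201203 + 3*2227/1108) = -674475/(1201203 + 3*(1/1108)*2227) = -674475/(1201203 + 6681/1108) = -674475/1330939605/1108 = -674475*1108/1330939605 = -2930660/5219371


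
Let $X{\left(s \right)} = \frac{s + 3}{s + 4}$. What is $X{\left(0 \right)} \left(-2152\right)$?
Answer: $-1614$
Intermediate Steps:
$X{\left(s \right)} = \frac{3 + s}{4 + s}$
$X{\left(0 \right)} \left(-2152\right) = \frac{3 + 0}{4 + 0} \left(-2152\right) = \frac{1}{4} \cdot 3 \left(-2152\right) = \frac{3}{4} \left(-2152\right) = -1614$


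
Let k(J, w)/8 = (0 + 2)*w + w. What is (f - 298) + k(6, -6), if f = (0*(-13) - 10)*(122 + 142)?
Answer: -3082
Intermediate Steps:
k(J, w) = 24*w (k(J, w) = 8*((0 + 2)*w + w) = 8*(2*w + w) = 8*(3*w) = 24*w)
f = -2640 (f = (0 - 10)*264 = -10*264 = -2640)
(f - 298) + k(6, -6) = (-2640 - 298) + 24*(-6) = -2938 - 144 = -3082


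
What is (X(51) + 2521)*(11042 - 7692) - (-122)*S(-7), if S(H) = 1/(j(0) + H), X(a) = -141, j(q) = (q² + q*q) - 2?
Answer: 71756878/9 ≈ 7.9730e+6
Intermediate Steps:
j(q) = -2 + 2*q² (j(q) = (q² + q²) - 2 = 2*q² - 2 = -2 + 2*q²)
S(H) = 1/(-2 + H) (S(H) = 1/((-2 + 2*0²) + H) = 1/((-2 + 2*0) + H) = 1/((-2 + 0) + H) = 1/(-2 + H))
(X(51) + 2521)*(11042 - 7692) - (-122)*S(-7) = (-141 + 2521)*(11042 - 7692) - (-122)/(-2 - 7) = 2380*3350 - (-122)/(-9) = 7973000 - (-122)*(-1)/9 = 7973000 - 1*122/9 = 7973000 - 122/9 = 71756878/9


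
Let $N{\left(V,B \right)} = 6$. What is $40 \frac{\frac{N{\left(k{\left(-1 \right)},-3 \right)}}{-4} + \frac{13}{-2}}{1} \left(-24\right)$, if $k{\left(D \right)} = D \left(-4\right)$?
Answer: $7680$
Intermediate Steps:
$k{\left(D \right)} = - 4 D$
$40 \frac{\frac{N{\left(k{\left(-1 \right)},-3 \right)}}{-4} + \frac{13}{-2}}{1} \left(-24\right) = 40 \frac{\frac{6}{-4} + \frac{13}{-2}}{1} \left(-24\right) = 40 \left(6 \left(- \frac{1}{4}\right) + 13 \left(- \frac{1}{2}\right)\right) 1 \left(-24\right) = 40 \left(- \frac{3}{2} - \frac{13}{2}\right) 1 \left(-24\right) = 40 \left(\left(-8\right) 1\right) \left(-24\right) = 40 \left(-8\right) \left(-24\right) = \left(-320\right) \left(-24\right) = 7680$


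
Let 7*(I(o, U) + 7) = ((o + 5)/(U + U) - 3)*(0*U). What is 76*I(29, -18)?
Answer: -532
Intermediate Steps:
I(o, U) = -7 (I(o, U) = -7 + (((o + 5)/(U + U) - 3)*(0*U))/7 = -7 + (((5 + o)/((2*U)) - 3)*0)/7 = -7 + (((5 + o)*(1/(2*U)) - 3)*0)/7 = -7 + (((5 + o)/(2*U) - 3)*0)/7 = -7 + ((-3 + (5 + o)/(2*U))*0)/7 = -7 + (1/7)*0 = -7 + 0 = -7)
76*I(29, -18) = 76*(-7) = -532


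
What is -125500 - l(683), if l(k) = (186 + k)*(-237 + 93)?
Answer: -364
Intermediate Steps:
l(k) = -26784 - 144*k (l(k) = (186 + k)*(-144) = -26784 - 144*k)
-125500 - l(683) = -125500 - (-26784 - 144*683) = -125500 - (-26784 - 98352) = -125500 - 1*(-125136) = -125500 + 125136 = -364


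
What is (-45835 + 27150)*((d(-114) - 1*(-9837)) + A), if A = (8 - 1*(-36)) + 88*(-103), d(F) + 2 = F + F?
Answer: -10968095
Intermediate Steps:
d(F) = -2 + 2*F (d(F) = -2 + (F + F) = -2 + 2*F)
A = -9020 (A = (8 + 36) - 9064 = 44 - 9064 = -9020)
(-45835 + 27150)*((d(-114) - 1*(-9837)) + A) = (-45835 + 27150)*(((-2 + 2*(-114)) - 1*(-9837)) - 9020) = -18685*(((-2 - 228) + 9837) - 9020) = -18685*((-230 + 9837) - 9020) = -18685*(9607 - 9020) = -18685*587 = -10968095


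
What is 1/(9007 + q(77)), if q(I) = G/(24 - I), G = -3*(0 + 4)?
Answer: 53/477383 ≈ 0.00011102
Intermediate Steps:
G = -12 (G = -3*4 = -12)
q(I) = -12/(24 - I)
1/(9007 + q(77)) = 1/(9007 + 12/(-24 + 77)) = 1/(9007 + 12/53) = 1/(477383/53) = 53/477383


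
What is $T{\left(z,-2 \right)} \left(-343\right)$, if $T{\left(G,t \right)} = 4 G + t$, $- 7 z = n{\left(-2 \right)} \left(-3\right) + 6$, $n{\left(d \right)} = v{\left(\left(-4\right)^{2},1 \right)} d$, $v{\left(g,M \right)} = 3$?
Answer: $5390$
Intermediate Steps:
$n{\left(d \right)} = 3 d$
$z = - \frac{24}{7}$ ($z = - \frac{3 \left(-2\right) \left(-3\right) + 6}{7} = - \frac{\left(-6\right) \left(-3\right) + 6}{7} = - \frac{18 + 6}{7} = \left(- \frac{1}{7}\right) 24 = - \frac{24}{7} \approx -3.4286$)
$T{\left(G,t \right)} = t + 4 G$
$T{\left(z,-2 \right)} \left(-343\right) = \left(-2 + 4 \left(- \frac{24}{7}\right)\right) \left(-343\right) = \left(-2 - \frac{96}{7}\right) \left(-343\right) = \left(- \frac{110}{7}\right) \left(-343\right) = 5390$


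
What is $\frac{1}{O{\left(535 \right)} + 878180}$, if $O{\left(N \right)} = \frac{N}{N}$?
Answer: $\frac{1}{878181} \approx 1.1387 \cdot 10^{-6}$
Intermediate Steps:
$O{\left(N \right)} = 1$
$\frac{1}{O{\left(535 \right)} + 878180} = \frac{1}{1 + 878180} = \frac{1}{878181}$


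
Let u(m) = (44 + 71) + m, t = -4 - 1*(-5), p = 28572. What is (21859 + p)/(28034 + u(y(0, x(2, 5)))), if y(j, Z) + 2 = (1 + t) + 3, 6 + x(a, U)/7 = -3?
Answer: 50431/28152 ≈ 1.7914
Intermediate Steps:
x(a, U) = -63 (x(a, U) = -42 + 7*(-3) = -42 - 21 = -63)
t = 1 (t = -4 + 5 = 1)
y(j, Z) = 3 (y(j, Z) = -2 + ((1 + 1) + 3) = -2 + (2 + 3) = -2 + 5 = 3)
u(m) = 115 + m
(21859 + p)/(28034 + u(y(0, x(2, 5)))) = (21859 + 28572)/(28034 + (115 + 3)) = 50431/(28034 + 118) = 50431/28152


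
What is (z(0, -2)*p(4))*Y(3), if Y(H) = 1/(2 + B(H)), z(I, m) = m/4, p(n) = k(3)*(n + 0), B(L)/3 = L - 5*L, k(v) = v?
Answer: 3/17 ≈ 0.17647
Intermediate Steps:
B(L) = -12*L (B(L) = 3*(L - 5*L) = 3*(-4*L) = -12*L)
p(n) = 3*n (p(n) = 3*(n + 0) = 3*n)
z(I, m) = m/4 (z(I, m) = m*(1/4) = m/4)
Y(H) = 1/(2 - 12*H)
(z(0, -2)*p(4))*Y(3) = (((1/4)*(-2))*(3*4))*(-1/(-2 + 12*3)) = (-1/2*12)*(-1/(-2 + 36)) = -(-6)/34 = -6*(-1/34) = 3/17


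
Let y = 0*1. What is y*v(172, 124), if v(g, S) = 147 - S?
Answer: 0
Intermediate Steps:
y = 0
y*v(172, 124) = 0*(147 - 1*124) = 0*(147 - 124) = 0*23 = 0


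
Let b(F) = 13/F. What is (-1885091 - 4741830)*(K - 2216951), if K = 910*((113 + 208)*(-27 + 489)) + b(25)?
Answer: -21991084375433698/25 ≈ -8.7964e+14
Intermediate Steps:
K = 3373870513/25 (K = 910*((113 + 208)*(-27 + 489)) + 13/25 = 910*(321*462) + 13*(1/25) = 910*148302 + 13/25 = 134954820 + 13/25 = 3373870513/25 ≈ 1.3495e+8)
(-1885091 - 4741830)*(K - 2216951) = (-1885091 - 4741830)*(3373870513/25 - 2216951) = -6626921*3318446738/25 = -21991084375433698/25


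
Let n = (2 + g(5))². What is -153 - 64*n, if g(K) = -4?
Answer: -409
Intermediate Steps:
n = 4 (n = (2 - 4)² = (-2)² = 4)
-153 - 64*n = -153 - 64*4 = -153 - 256 = -409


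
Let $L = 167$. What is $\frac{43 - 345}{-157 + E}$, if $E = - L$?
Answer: $\frac{151}{162} \approx 0.9321$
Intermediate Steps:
$E = -167$ ($E = \left(-1\right) 167 = -167$)
$\frac{43 - 345}{-157 + E} = \frac{43 - 345}{-157 - 167} = - \frac{302}{-324} = \left(-302\right) \left(- \frac{1}{324}\right) = \frac{151}{162}$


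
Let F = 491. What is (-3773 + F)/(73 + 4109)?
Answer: -547/697 ≈ -0.78479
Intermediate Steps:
(-3773 + F)/(73 + 4109) = (-3773 + 491)/(73 + 4109) = -3282/4182 = -3282*1/4182 = -547/697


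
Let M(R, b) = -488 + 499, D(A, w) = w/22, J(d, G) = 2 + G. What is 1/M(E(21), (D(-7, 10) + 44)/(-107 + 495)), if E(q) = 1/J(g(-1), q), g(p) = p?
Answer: 1/11 ≈ 0.090909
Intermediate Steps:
D(A, w) = w/22 (D(A, w) = w*(1/22) = w/22)
E(q) = 1/(2 + q)
M(R, b) = 11
1/M(E(21), (D(-7, 10) + 44)/(-107 + 495)) = 1/11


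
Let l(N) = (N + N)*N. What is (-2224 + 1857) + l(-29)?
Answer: 1315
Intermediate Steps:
l(N) = 2*N**2 (l(N) = (2*N)*N = 2*N**2)
(-2224 + 1857) + l(-29) = (-2224 + 1857) + 2*(-29)**2 = -367 + 2*841 = -367 + 1682 = 1315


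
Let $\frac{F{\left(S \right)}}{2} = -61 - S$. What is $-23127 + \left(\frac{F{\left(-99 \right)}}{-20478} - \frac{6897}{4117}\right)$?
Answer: $- \frac{974965477130}{42153963} \approx -23129.0$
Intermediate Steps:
$F{\left(S \right)} = -122 - 2 S$ ($F{\left(S \right)} = 2 \left(-61 - S\right) = -122 - 2 S$)
$-23127 + \left(\frac{F{\left(-99 \right)}}{-20478} - \frac{6897}{4117}\right) = -23127 - \left(\frac{6897}{4117} - \frac{-122 - -198}{-20478}\right) = -23127 - \left(\frac{6897}{4117} - \left(-122 + 198\right) \left(- \frac{1}{20478}\right)\right) = -23127 + \left(76 \left(- \frac{1}{20478}\right) - \frac{6897}{4117}\right) = -23127 - \frac{70774829}{42153963} = - \frac{974965477130}{42153963}$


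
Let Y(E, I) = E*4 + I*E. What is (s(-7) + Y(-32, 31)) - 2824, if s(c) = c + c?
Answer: -3958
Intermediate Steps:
s(c) = 2*c
Y(E, I) = 4*E + E*I
(s(-7) + Y(-32, 31)) - 2824 = (2*(-7) - 32*(4 + 31)) - 2824 = (-14 - 32*35) - 2824 = (-14 - 1120) - 2824 = -1134 - 2824 = -3958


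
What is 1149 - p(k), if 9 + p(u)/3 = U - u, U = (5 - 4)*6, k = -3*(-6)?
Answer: 1212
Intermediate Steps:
k = 18
U = 6 (U = 1*6 = 6)
p(u) = -9 - 3*u (p(u) = -27 + 3*(6 - u) = -27 + (18 - 3*u) = -9 - 3*u)
1149 - p(k) = 1149 - (-9 - 3*18) = 1149 - (-9 - 54) = 1149 - 1*(-63) = 1149 + 63 = 1212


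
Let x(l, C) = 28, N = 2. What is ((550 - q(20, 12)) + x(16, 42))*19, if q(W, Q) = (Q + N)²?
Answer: 7258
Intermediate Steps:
q(W, Q) = (2 + Q)² (q(W, Q) = (Q + 2)² = (2 + Q)²)
((550 - q(20, 12)) + x(16, 42))*19 = ((550 - (2 + 12)²) + 28)*19 = ((550 - 1*14²) + 28)*19 = ((550 - 1*196) + 28)*19 = ((550 - 196) + 28)*19 = (354 + 28)*19 = 382*19 = 7258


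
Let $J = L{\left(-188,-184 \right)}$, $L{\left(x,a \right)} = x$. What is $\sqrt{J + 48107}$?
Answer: $\sqrt{47919} \approx 218.9$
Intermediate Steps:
$J = -188$
$\sqrt{J + 48107} = \sqrt{-188 + 48107} = \sqrt{47919}$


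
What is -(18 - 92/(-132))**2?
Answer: -380689/1089 ≈ -349.58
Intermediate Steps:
-(18 - 92/(-132))**2 = -(18 - 92*(-1/132))**2 = -(18 + 23/33)**2 = -(617/33)**2 = -1*380689/1089 = -380689/1089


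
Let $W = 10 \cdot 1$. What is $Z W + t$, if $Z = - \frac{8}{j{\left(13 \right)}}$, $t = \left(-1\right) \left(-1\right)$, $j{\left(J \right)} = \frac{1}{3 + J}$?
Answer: $-1279$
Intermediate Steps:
$t = 1$
$Z = -128$ ($Z = - \frac{8}{\frac{1}{3 + 13}} = - \frac{8}{\frac{1}{16}} = - 8 \frac{1}{\frac{1}{16}} = \left(-8\right) 16 = -128$)
$W = 10$
$Z W + t = \left(-128\right) 10 + 1 = -1280 + 1 = -1279$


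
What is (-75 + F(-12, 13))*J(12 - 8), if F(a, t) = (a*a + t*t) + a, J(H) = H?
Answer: 904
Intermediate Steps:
F(a, t) = a + a² + t² (F(a, t) = (a² + t²) + a = a + a² + t²)
(-75 + F(-12, 13))*J(12 - 8) = (-75 + (-12 + (-12)² + 13²))*(12 - 8) = (-75 + (-12 + 144 + 169))*4 = (-75 + 301)*4 = 226*4 = 904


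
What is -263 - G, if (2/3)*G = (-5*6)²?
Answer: -1613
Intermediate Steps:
G = 1350 (G = 3*(-5*6)²/2 = (3/2)*(-30)² = (3/2)*900 = 1350)
-263 - G = -263 - 1*1350 = -263 - 1350 = -1613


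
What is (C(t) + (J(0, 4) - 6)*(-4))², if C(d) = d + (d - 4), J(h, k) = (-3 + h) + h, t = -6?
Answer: 400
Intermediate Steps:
J(h, k) = -3 + 2*h
C(d) = -4 + 2*d (C(d) = d + (-4 + d) = -4 + 2*d)
(C(t) + (J(0, 4) - 6)*(-4))² = ((-4 + 2*(-6)) + ((-3 + 2*0) - 6)*(-4))² = ((-4 - 12) + ((-3 + 0) - 6)*(-4))² = (-16 + (-3 - 6)*(-4))² = (-16 - 9*(-4))² = (-16 + 36)² = 20² = 400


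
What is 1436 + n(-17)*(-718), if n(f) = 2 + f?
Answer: 12206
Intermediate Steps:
1436 + n(-17)*(-718) = 1436 + (2 - 17)*(-718) = 1436 - 15*(-718) = 1436 + 10770 = 12206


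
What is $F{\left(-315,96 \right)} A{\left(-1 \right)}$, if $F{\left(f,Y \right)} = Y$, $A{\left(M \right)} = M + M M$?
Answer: $0$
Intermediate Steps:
$A{\left(M \right)} = M + M^{2}$
$F{\left(-315,96 \right)} A{\left(-1 \right)} = 96 \left(- (1 - 1)\right) = 96 \left(\left(-1\right) 0\right) = 96 \cdot 0 = 0$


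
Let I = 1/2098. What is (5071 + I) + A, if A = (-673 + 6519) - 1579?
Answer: 19591125/2098 ≈ 9338.0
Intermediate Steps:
A = 4267 (A = 5846 - 1579 = 4267)
I = 1/2098 ≈ 0.00047664
(5071 + I) + A = (5071 + 1/2098) + 4267 = 10638959/2098 + 4267 = 19591125/2098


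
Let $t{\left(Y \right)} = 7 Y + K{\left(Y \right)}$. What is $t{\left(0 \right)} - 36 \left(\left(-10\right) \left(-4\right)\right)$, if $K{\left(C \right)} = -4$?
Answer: $-1444$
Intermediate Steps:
$t{\left(Y \right)} = -4 + 7 Y$ ($t{\left(Y \right)} = 7 Y - 4 = -4 + 7 Y$)
$t{\left(0 \right)} - 36 \left(\left(-10\right) \left(-4\right)\right) = \left(-4 + 7 \cdot 0\right) - 36 \left(\left(-10\right) \left(-4\right)\right) = \left(-4 + 0\right) - 1440 = -4 - 1440 = -1444$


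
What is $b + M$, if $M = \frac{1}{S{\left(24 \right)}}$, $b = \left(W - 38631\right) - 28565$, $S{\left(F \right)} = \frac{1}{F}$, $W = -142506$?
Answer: $-209678$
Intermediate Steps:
$b = -209702$ ($b = \left(-142506 - 38631\right) - 28565 = -181137 - 28565 = -209702$)
$M = 24$ ($M = \frac{1}{\frac{1}{24}} = 24$)
$b + M = -209702 + 24 = -209678$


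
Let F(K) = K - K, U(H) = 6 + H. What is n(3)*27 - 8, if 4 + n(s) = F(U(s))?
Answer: -116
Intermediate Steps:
F(K) = 0
n(s) = -4 (n(s) = -4 + 0 = -4)
n(3)*27 - 8 = -4*27 - 8 = -108 - 8 = -116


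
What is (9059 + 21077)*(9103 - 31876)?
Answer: -686287128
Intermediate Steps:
(9059 + 21077)*(9103 - 31876) = 30136*(-22773) = -686287128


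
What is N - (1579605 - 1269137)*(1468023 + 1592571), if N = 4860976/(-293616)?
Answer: -8551948482077/9 ≈ -9.5022e+11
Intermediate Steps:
N = -149/9 (N = 4860976*(-1/293616) = -149/9 ≈ -16.556)
N - (1579605 - 1269137)*(1468023 + 1592571) = -149/9 - (1579605 - 1269137)*(1468023 + 1592571) = -149/9 - 310468*3060594 = -149/9 - 1*950216497992 = -149/9 - 950216497992 = -8551948482077/9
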